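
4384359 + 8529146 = 12913505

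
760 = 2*380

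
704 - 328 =376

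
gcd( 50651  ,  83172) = 1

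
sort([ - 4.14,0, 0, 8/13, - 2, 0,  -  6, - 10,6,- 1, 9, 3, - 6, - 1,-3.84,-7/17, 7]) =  [ - 10, - 6, - 6, - 4.14, - 3.84, -2, - 1, - 1, - 7/17, 0, 0,0,  8/13,3 , 6, 7, 9]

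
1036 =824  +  212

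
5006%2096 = 814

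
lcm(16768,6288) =50304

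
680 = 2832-2152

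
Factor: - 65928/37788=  - 2^1*41^1*47^( - 1 ) =- 82/47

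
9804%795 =264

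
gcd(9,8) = 1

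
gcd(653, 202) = 1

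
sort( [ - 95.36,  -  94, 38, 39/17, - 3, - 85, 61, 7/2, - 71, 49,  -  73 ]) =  [ - 95.36, - 94, - 85,  -  73,-71, - 3, 39/17,7/2,38,49,61] 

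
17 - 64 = -47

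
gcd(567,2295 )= 27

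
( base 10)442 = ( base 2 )110111010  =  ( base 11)372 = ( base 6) 2014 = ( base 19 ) 145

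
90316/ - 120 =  - 753 + 11/30 = - 752.63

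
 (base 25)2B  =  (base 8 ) 75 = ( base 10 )61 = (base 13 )49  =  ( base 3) 2021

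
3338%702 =530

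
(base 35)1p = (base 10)60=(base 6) 140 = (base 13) 48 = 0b111100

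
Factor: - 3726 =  - 2^1 *3^4*23^1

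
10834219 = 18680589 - 7846370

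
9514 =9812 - 298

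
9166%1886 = 1622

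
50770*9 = 456930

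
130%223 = 130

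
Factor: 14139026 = 2^1 * 11^1 * 642683^1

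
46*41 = 1886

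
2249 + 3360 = 5609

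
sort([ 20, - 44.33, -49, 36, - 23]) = [-49, - 44.33 ,  -  23,20, 36 ]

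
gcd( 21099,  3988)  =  1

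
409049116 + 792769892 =1201819008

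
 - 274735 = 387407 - 662142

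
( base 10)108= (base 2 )1101100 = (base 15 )73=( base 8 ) 154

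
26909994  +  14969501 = 41879495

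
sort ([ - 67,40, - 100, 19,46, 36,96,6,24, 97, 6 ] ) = [ - 100,-67, 6, 6 , 19,24, 36, 40,46, 96, 97] 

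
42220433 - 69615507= - 27395074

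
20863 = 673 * 31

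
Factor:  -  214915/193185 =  -3^( - 6)*811^1 = -  811/729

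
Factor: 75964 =2^2*7^1*2713^1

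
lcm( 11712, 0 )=0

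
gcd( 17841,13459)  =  313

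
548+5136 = 5684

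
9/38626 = 9/38626 = 0.00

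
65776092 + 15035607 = 80811699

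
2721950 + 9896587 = 12618537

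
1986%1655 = 331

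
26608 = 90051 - 63443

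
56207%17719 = 3050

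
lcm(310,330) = 10230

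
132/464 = 33/116 =0.28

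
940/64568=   235/16142 = 0.01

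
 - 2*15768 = -31536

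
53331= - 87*(-613 )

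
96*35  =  3360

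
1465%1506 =1465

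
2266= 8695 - 6429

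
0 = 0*1998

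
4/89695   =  4/89695 = 0.00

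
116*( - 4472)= - 518752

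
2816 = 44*64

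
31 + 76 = 107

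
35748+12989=48737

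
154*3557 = 547778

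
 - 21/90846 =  - 1 + 4325/4326 =- 0.00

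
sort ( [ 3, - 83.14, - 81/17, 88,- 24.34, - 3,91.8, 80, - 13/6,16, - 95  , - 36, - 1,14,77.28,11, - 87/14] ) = [-95, - 83.14, - 36, - 24.34, - 87/14, - 81/17, - 3, - 13/6, - 1,3,11, 14,16,77.28,80,88,91.8]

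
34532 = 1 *34532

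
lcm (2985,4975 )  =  14925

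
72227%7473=4970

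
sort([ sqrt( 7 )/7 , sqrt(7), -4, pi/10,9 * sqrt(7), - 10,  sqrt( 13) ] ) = [ - 10, - 4,  pi/10,sqrt(7 ) /7, sqrt ( 7), sqrt(13), 9*sqrt ( 7)]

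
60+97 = 157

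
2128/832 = 2+29/52 = 2.56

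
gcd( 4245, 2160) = 15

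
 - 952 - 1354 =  - 2306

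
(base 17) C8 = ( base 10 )212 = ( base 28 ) 7g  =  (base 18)be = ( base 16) d4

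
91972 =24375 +67597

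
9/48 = 3/16 = 0.19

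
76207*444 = 33835908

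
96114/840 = 16019/140 = 114.42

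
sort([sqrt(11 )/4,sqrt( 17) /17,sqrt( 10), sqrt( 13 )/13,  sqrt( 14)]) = [sqrt( 17)/17  ,  sqrt (13 )/13,sqrt( 11) /4,sqrt(10),  sqrt( 14) ]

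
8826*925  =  8164050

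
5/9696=5/9696 = 0.00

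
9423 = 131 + 9292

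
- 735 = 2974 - 3709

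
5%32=5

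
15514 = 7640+7874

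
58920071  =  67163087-8243016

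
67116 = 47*1428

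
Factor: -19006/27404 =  - 43/62  =  - 2^( - 1)*31^(  -  1)*43^1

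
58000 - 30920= 27080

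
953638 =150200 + 803438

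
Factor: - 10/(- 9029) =2^1*5^1*9029^( - 1)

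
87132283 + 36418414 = 123550697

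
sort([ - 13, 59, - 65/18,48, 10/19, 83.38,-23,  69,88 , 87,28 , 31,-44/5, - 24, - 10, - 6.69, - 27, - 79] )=[ - 79, - 27, - 24, -23, - 13, - 10, - 44/5, - 6.69, - 65/18,10/19, 28, 31, 48, 59, 69,  83.38, 87 , 88]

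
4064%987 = 116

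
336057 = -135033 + 471090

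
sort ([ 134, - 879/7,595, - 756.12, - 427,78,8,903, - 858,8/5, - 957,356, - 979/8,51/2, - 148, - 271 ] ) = [ - 957,-858 ,- 756.12, - 427, - 271, - 148, - 879/7, - 979/8,8/5, 8,51/2, 78,134,356,595, 903]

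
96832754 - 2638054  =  94194700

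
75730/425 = 15146/85 = 178.19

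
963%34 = 11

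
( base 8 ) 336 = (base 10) 222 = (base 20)b2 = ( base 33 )6O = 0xde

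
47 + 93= 140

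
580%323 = 257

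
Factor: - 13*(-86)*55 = 2^1*5^1*11^1 * 13^1*43^1= 61490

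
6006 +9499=15505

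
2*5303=10606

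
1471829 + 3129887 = 4601716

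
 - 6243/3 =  - 2081 = - 2081.00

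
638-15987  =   - 15349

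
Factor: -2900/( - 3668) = 5^2*7^(  -  1) *29^1*131^( - 1) = 725/917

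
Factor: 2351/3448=2^( - 3)*431^( - 1 ) * 2351^1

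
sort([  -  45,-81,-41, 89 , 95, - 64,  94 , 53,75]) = [ - 81, - 64, - 45, - 41,53, 75,  89 , 94,95 ]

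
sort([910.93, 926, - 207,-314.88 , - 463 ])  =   [ - 463, - 314.88, - 207, 910.93 , 926]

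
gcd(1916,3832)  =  1916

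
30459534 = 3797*8022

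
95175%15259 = 3621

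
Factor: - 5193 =  -  3^2*577^1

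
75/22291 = 75/22291 = 0.00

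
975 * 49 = 47775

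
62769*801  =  50277969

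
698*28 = 19544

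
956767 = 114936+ 841831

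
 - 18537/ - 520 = 18537/520=35.65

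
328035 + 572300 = 900335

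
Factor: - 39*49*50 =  - 2^1*3^1*5^2*7^2*13^1 = - 95550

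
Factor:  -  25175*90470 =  - 2277582250 = - 2^1*5^3*19^1*53^1*83^1*109^1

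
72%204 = 72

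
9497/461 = 9497/461  =  20.60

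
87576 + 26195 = 113771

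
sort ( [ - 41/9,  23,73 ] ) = [ - 41/9, 23, 73 ] 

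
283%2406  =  283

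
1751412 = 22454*78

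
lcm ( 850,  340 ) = 1700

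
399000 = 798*500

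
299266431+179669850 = 478936281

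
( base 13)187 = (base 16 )118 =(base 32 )8O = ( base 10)280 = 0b100011000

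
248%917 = 248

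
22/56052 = 11/28026=0.00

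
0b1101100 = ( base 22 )4K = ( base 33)39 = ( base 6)300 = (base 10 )108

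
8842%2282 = 1996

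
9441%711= 198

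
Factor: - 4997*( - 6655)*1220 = 40571142700 = 2^2 * 5^2*11^3*19^1*61^1*263^1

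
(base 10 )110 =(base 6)302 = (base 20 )5a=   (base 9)132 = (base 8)156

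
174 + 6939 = 7113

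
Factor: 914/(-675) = - 2^1*3^( - 3 )*5^( - 2)*457^1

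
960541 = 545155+415386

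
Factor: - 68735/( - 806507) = 5^1 * 13^( -1)*59^1*233^1 *62039^ ( - 1 )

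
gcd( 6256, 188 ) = 4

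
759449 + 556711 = 1316160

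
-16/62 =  - 1 + 23/31  =  -0.26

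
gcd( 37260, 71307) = 27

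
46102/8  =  5762 + 3/4=5762.75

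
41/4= 10 + 1/4=10.25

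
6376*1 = 6376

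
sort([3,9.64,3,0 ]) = [ 0,3, 3,9.64]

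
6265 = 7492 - 1227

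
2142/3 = 714= 714.00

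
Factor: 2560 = 2^9 * 5^1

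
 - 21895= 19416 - 41311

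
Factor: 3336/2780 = 2^1*3^1 * 5^ (-1) =6/5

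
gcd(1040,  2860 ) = 260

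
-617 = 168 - 785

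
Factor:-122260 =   -  2^2*5^1*6113^1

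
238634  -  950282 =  - 711648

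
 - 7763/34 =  - 229 + 23/34= - 228.32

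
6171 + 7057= 13228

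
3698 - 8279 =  - 4581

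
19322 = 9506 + 9816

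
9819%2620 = 1959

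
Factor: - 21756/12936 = - 37/22 = -  2^( - 1)*11^( - 1) *37^1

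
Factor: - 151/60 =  - 2^ ( - 2)*3^( - 1 )*5^( - 1 ) * 151^1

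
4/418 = 2/209 = 0.01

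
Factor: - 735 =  - 3^1*5^1*7^2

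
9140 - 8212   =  928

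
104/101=1 + 3/101 =1.03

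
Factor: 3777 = 3^1*1259^1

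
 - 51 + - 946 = -997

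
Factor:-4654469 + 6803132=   2148663= 3^1*11^1*65111^1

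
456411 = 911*501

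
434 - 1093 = - 659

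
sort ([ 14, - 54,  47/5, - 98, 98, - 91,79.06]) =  [ - 98, - 91, - 54, 47/5,14 , 79.06,98]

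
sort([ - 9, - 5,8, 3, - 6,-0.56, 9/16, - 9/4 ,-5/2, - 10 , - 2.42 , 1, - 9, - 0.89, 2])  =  [ - 10,  -  9, - 9,-6, - 5, - 5/2 , - 2.42,  -  9/4 , - 0.89,-0.56,9/16,  1,2,3,8 ] 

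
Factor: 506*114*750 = 2^3*3^2 * 5^3*11^1*19^1*23^1 = 43263000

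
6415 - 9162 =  - 2747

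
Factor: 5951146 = 2^1*139^1*21407^1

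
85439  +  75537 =160976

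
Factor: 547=547^1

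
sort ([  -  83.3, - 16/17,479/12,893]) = [ - 83.3,- 16/17,479/12,893]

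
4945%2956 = 1989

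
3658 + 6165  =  9823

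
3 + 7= 10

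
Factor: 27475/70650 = 7/18 = 2^( - 1) *3^( - 2)*7^1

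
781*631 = 492811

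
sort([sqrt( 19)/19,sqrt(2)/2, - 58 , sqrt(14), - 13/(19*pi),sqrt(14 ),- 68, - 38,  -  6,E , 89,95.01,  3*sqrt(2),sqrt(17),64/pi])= [  -  68 , - 58,  -  38,-6, - 13/( 19 * pi),sqrt(19)/19,  sqrt( 2 )/2,  E,sqrt( 14),sqrt( 14 ),sqrt(17), 3*sqrt ( 2),64/pi,  89,95.01]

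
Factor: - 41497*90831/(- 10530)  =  2^( - 1 )*3^( - 3 ) * 5^( - 1) * 17^2 *137^1*2441^1 = 96646513/270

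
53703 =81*663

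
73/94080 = 73/94080=0.00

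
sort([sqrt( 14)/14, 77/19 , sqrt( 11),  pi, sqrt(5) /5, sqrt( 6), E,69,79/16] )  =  [ sqrt( 14)/14,sqrt( 5) /5, sqrt( 6),  E , pi,  sqrt(  11),77/19,79/16,69 ]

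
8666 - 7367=1299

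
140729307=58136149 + 82593158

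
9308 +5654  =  14962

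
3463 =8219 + -4756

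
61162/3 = 20387+1/3 = 20387.33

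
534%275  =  259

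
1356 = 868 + 488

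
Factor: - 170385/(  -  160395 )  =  17^ ( - 2 )*307^1  =  307/289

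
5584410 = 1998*2795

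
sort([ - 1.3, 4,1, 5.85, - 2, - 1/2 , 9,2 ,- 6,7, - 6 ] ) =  [ - 6, -6,  -  2 ,-1.3, - 1/2,1, 2,4,5.85, 7,9]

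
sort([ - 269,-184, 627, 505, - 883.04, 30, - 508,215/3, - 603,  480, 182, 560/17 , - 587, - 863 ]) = [-883.04, - 863, - 603, - 587, - 508, - 269, - 184, 30,560/17, 215/3, 182 , 480, 505 , 627] 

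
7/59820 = 7/59820 = 0.00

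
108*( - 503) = - 54324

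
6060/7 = 6060/7 = 865.71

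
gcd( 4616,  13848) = 4616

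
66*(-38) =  - 2508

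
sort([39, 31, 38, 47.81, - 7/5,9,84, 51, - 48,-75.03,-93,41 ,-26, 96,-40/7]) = [ - 93, - 75.03,-48,-26,-40/7, - 7/5, 9,31, 38, 39,41, 47.81, 51, 84 , 96]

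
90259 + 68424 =158683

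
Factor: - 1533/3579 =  - 511/1193 = - 7^1*73^1 * 1193^ ( - 1)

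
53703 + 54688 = 108391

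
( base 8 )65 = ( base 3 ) 1222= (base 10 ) 53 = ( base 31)1m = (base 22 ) 29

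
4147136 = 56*74056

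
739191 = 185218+553973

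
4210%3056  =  1154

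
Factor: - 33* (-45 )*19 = 3^3*5^1 * 11^1 *19^1=28215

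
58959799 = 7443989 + 51515810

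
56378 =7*8054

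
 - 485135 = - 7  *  69305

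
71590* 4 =286360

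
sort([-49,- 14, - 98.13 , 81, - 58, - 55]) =[ - 98.13, - 58, - 55 ,  -  49 , -14, 81]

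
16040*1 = 16040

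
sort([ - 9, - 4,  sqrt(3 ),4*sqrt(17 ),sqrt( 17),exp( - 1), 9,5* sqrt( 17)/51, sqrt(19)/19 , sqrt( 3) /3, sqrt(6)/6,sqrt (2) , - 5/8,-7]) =[-9, - 7, - 4, - 5/8,sqrt(19 ) /19,exp( - 1 ),5*sqrt( 17) /51,sqrt(6 ) /6, sqrt (3 )/3,sqrt(2),  sqrt(3), sqrt(17 ) , 9, 4*sqrt ( 17 )]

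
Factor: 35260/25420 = 31^( - 1 )*43^1 = 43/31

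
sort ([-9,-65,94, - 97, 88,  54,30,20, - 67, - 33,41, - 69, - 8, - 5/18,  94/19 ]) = [ - 97, - 69, - 67 , - 65, - 33, - 9, - 8, - 5/18,94/19,20,30, 41,54,88, 94]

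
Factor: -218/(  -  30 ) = 3^ (-1)*5^( - 1 )*109^1 = 109/15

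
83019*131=10875489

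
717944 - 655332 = 62612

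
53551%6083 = 4887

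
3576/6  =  596 = 596.00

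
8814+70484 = 79298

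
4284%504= 252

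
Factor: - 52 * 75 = - 3900 =- 2^2*3^1*5^2*13^1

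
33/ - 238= - 1 + 205/238  =  - 0.14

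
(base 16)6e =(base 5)420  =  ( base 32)3e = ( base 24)4e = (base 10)110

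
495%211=73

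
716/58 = 358/29 = 12.34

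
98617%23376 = 5113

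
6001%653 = 124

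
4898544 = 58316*84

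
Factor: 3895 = 5^1*19^1*41^1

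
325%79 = 9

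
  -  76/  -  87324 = 1/1149 = 0.00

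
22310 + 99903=122213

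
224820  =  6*37470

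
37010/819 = 45 + 155/819 = 45.19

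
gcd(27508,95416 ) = 4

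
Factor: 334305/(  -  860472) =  - 115/296  =  - 2^( - 3 )*5^1*23^1*37^( - 1)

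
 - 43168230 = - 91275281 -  - 48107051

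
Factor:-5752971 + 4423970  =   - 1329001=- 31^1*43^1 *997^1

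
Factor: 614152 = 2^3 * 7^1*11^1*997^1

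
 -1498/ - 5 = 1498/5=299.60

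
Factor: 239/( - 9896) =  - 2^( - 3)*239^1*1237^( - 1)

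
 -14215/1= - 14215 = - 14215.00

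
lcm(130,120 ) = 1560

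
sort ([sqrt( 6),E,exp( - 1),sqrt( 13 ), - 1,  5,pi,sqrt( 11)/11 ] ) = [ - 1,sqrt( 11) /11,exp( - 1 ),sqrt( 6 ),E,pi , sqrt( 13), 5 ]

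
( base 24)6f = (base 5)1114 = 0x9F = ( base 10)159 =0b10011111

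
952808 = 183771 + 769037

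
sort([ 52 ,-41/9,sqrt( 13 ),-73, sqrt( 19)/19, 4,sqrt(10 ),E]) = [ - 73 , - 41/9, sqrt( 19 ) /19, E,sqrt(10 ), sqrt( 13 ) , 4,52]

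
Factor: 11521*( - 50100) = -577202100 = - 2^2*3^1*5^2* 41^1*167^1 * 281^1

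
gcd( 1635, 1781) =1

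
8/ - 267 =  - 8/267  =  -0.03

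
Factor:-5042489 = -17^1*47^1*6311^1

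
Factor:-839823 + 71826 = -3^2 *85333^1 = -767997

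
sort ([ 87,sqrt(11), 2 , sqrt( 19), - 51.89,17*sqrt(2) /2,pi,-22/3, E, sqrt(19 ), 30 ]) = [ - 51.89, - 22/3, 2,E,pi,sqrt( 11),  sqrt(19), sqrt( 19), 17*sqrt( 2) /2,30, 87] 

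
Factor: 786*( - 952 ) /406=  - 53448/29 = - 2^3* 3^1 * 17^1*29^( - 1)*131^1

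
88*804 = 70752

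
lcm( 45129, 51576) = 361032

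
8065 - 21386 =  - 13321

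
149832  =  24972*6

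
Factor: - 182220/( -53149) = 2^2*3^1*5^1*3037^1*53149^(-1)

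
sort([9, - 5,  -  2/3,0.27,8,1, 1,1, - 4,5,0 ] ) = [ - 5, - 4,  -  2/3,0,0.27,1,1,1,5,8 , 9 ]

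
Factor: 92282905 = 5^1*11^1 * 13^1*19^1 * 6793^1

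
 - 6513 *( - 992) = 6460896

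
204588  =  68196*3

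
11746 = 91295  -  79549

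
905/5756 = 905/5756= 0.16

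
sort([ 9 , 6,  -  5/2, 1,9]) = [-5/2,  1,6,  9,9 ]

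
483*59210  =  28598430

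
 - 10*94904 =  - 949040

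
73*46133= 3367709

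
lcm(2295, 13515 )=121635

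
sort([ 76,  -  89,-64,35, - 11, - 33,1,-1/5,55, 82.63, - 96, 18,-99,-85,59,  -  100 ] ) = [ - 100, - 99 ,-96, -89,-85,-64, - 33,-11,-1/5,1,18,35,55 , 59,76,82.63]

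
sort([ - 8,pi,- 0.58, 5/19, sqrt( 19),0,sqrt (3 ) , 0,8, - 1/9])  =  [ - 8,-0.58,  -  1/9,0,0,5/19,sqrt( 3),pi, sqrt( 19), 8] 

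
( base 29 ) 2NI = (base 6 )14543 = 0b100100111111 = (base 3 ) 10020200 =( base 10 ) 2367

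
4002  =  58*69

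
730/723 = 730/723 = 1.01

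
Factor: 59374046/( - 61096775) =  -2^1*5^( - 2)*2443871^( - 1 )* 29687023^1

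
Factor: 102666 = 2^1*3^1*71^1*241^1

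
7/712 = 7/712 = 0.01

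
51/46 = 1 + 5/46 = 1.11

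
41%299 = 41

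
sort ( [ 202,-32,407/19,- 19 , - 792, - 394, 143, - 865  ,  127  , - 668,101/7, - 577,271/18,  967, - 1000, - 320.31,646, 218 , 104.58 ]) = [  -  1000, - 865,  -  792, -668,-577, - 394, - 320.31, - 32 , - 19, 101/7, 271/18,407/19, 104.58,127,143,  202, 218, 646, 967]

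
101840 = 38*2680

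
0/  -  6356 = 0/1 = - 0.00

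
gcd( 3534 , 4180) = 38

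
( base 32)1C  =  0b101100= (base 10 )44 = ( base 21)22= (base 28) 1G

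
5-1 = 4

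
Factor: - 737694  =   - 2^1 *3^3*19^1*719^1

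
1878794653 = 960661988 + 918132665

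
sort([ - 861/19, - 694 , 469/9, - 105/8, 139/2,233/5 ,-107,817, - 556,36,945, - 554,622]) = [-694,-556, - 554, - 107,  -  861/19, - 105/8,36,233/5,469/9, 139/2,  622,817,945]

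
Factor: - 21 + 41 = 20=2^2*5^1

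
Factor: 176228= 2^2*13^1*3389^1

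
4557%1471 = 144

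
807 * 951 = 767457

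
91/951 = 91/951 = 0.10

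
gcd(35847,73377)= 9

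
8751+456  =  9207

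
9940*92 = 914480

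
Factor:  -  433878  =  -2^1*3^1*72313^1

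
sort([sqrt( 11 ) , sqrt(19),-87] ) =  [ - 87,sqrt( 11),sqrt(19)]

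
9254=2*4627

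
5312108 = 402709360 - 397397252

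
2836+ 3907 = 6743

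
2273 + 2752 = 5025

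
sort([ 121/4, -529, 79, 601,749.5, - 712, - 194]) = [ - 712,-529, - 194, 121/4, 79,601 , 749.5 ] 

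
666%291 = 84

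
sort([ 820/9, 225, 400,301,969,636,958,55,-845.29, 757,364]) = [-845.29 , 55,  820/9, 225 , 301, 364,400,636, 757, 958 , 969] 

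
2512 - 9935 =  - 7423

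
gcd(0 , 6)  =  6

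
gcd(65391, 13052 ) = 1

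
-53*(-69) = 3657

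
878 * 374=328372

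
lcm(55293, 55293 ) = 55293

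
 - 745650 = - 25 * 29826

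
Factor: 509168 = 2^4*11^2*263^1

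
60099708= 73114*822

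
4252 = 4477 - 225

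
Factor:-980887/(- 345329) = 345329^(-1)  *980887^1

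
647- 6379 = -5732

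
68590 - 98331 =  - 29741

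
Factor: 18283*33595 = 614217385= 5^1*47^1 * 389^1*  6719^1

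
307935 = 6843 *45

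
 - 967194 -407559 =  -1374753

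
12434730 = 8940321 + 3494409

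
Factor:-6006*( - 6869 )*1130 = 46618391820=2^2*3^1*5^1*7^1*11^1*13^1*113^1*6869^1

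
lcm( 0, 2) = 0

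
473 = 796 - 323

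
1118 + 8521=9639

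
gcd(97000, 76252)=4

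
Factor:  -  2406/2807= - 2^1*3^1*7^ (  -  1) = -6/7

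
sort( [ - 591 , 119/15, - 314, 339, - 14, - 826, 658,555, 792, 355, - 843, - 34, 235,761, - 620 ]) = [ - 843, - 826, - 620,- 591, - 314, - 34,- 14,  119/15, 235, 339, 355,555 , 658, 761,792 ]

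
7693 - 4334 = 3359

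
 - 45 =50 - 95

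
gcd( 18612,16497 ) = 423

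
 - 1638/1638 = - 1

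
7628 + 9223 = 16851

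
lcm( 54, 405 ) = 810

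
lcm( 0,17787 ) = 0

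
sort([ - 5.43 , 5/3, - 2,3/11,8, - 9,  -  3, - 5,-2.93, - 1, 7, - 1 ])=[-9,- 5.43, - 5, - 3, - 2.93, - 2 , - 1,-1,3/11,5/3,7,8 ] 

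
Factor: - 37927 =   -  17^1*23^1 * 97^1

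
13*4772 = 62036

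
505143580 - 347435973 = 157707607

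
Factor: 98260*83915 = 2^2*5^2*13^1*17^3 * 1291^1  =  8245487900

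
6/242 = 3/121 = 0.02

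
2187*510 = 1115370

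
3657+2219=5876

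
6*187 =1122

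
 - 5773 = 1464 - 7237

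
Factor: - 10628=-2^2*2657^1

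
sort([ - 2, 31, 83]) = [ - 2,31,  83 ] 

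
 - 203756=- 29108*7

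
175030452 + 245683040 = 420713492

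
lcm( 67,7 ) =469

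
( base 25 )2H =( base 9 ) 74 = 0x43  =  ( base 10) 67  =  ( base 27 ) 2d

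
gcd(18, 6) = 6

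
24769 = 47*527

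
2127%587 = 366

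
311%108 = 95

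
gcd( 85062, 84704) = 2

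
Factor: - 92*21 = -1932= - 2^2*3^1*7^1*23^1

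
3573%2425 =1148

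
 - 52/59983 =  - 52/59983 = - 0.00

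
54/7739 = 54/7739 =0.01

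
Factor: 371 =7^1*53^1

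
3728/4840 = 466/605= 0.77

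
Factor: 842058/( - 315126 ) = - 163/61= -61^(  -  1 )*163^1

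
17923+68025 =85948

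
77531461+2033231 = 79564692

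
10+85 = 95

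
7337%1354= 567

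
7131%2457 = 2217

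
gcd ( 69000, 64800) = 600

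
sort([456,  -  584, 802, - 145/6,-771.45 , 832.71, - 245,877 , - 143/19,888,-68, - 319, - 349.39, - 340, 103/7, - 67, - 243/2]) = [ - 771.45, - 584, - 349.39, - 340 , - 319,-245, - 243/2, - 68,-67,  -  145/6, - 143/19,  103/7, 456, 802, 832.71,877, 888]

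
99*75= 7425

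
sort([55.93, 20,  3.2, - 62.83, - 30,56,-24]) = [-62.83, - 30,-24, 3.2, 20,  55.93,  56 ]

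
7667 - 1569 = 6098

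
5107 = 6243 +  -1136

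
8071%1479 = 676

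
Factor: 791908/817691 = 2^2*7^ (  -  1)* 13^1*97^1*157^1*199^( - 1)*587^( - 1 )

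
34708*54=1874232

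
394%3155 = 394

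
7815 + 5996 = 13811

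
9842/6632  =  4921/3316 = 1.48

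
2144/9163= 2144/9163=0.23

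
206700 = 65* 3180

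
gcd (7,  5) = 1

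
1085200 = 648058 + 437142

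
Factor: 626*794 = 2^2*313^1 * 397^1 = 497044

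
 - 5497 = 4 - 5501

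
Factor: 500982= 2^1*3^1*83497^1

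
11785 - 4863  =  6922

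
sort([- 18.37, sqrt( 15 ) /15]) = [ -18.37,sqrt(15) /15]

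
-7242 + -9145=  - 16387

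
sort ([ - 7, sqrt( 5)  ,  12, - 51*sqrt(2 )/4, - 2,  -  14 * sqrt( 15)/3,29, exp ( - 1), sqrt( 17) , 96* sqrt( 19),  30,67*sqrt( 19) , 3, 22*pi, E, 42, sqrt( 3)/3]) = [ - 14*sqrt( 15 ) /3,-51*sqrt( 2)/4, - 7, - 2 , exp( - 1),sqrt( 3)/3, sqrt( 5), E, 3,  sqrt( 17), 12, 29, 30,42 , 22*pi , 67*sqrt (19), 96 * sqrt(19) ] 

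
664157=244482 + 419675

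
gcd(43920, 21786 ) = 6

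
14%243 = 14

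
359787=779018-419231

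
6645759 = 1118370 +5527389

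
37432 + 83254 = 120686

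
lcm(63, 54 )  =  378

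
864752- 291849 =572903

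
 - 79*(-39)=3081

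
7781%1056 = 389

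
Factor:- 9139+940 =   -  8199 = -  3^2*911^1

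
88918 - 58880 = 30038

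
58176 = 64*909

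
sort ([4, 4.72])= [ 4, 4.72] 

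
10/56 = 5/28 = 0.18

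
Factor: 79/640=2^(-7)*5^ ( - 1)*79^1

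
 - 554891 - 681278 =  - 1236169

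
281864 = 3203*88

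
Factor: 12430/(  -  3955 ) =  - 2^1*7^(-1 )*11^1  =  - 22/7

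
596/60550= 298/30275 = 0.01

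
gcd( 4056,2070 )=6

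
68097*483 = 32890851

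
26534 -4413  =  22121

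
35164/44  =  799 + 2/11= 799.18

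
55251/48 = 18417/16  =  1151.06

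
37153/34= 1092 + 25/34= 1092.74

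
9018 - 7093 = 1925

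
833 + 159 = 992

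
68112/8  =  8514 = 8514.00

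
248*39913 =9898424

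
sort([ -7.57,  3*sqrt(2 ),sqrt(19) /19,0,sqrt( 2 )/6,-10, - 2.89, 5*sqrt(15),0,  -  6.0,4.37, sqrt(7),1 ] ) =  [ - 10, - 7.57,  -  6.0, - 2.89, 0,0, sqrt(19)/19,sqrt(2)/6,  1, sqrt(7 ),3 * sqrt( 2 ),4.37,5*sqrt (15)]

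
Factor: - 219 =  - 3^1*73^1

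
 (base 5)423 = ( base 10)113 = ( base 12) 95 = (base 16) 71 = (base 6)305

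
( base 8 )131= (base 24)3H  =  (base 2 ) 1011001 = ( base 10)89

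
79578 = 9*8842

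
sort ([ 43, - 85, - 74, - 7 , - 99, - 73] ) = [ - 99,  -  85, - 74, - 73,- 7, 43 ] 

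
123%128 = 123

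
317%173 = 144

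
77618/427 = 77618/427=181.78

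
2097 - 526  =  1571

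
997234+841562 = 1838796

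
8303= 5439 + 2864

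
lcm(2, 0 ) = 0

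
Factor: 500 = 2^2*5^3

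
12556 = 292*43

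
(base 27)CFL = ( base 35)7H4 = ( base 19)167g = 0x23D6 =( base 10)9174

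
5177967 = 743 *6969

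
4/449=4/449= 0.01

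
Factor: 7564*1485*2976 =2^7*3^4*5^1 * 11^1*31^2*61^1 =33428039040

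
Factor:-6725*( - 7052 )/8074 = 23712350/4037 = 2^1 * 5^2*11^( - 1)*41^1*43^1*269^1*367^( - 1 )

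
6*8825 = 52950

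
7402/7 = 1057 + 3/7=1057.43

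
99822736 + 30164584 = 129987320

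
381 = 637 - 256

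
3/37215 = 1/12405 = 0.00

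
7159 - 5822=1337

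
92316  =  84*1099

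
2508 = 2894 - 386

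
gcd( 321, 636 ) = 3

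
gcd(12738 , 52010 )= 2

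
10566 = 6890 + 3676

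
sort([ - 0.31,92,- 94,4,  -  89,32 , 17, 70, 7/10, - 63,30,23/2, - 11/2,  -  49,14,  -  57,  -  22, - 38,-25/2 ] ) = [ - 94, - 89, - 63,  -  57,  -  49  , - 38, - 22, - 25/2,-11/2, - 0.31,7/10,4,23/2, 14 , 17,30,32,70,92 ]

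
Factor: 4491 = 3^2 * 499^1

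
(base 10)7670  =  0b1110111110110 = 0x1df6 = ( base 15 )2415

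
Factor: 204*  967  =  197268 = 2^2*3^1*17^1*967^1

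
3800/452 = 8+46/113 = 8.41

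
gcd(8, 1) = 1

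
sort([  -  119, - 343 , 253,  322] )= [ - 343,- 119, 253,322]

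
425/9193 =425/9193 = 0.05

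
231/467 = 231/467 = 0.49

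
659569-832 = 658737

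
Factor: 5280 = 2^5*3^1*5^1*11^1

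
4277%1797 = 683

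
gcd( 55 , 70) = 5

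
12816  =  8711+4105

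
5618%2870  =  2748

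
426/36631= 426/36631= 0.01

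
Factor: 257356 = 2^2*11^1*5849^1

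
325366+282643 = 608009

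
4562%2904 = 1658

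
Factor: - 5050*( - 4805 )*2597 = 2^1*5^3*7^2*31^2*53^1*101^1 = 63016854250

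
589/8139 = 589/8139 =0.07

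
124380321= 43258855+81121466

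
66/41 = 1+ 25/41 = 1.61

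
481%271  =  210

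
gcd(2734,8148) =2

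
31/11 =31/11= 2.82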